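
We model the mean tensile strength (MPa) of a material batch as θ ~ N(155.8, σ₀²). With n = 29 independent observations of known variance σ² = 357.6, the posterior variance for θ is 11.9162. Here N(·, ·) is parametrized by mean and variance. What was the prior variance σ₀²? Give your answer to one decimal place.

σ₀² = 354.2

Posterior precision equals prior precision plus data precision: 1/σ_n² = 1/σ₀² + n/σ².
So 1/σ₀² = 1/11.9162 − 29/357.6 = 0.083919 − 0.081096 = 0.002823.
Hence σ₀² = 1/0.002823 ≈ 354.2.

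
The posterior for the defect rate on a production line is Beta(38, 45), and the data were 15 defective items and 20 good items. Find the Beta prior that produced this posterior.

A Beta(α, β) prior with s successes and f failures in binomial data gives a Beta(α+s, β+f) posterior.
Subtract the data counts: 38−15=23, 45−20=25.

Beta(23, 25)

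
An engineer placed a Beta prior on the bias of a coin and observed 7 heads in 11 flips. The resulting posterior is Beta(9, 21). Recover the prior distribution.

Beta(2, 17)

A Beta(a, b) prior with s successes and f failures in binomial data gives a Beta(a+s, b+f) posterior.
So a = 9 − 7 = 2 and b = 21 − 4 = 17.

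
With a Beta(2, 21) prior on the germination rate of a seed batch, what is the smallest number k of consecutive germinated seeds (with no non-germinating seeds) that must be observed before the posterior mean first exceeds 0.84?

After k germinated seeds and 0 non-germinating seeds the posterior is Beta(2+k, 21), with mean (2+k)/(2+21+k).
Set (2+k)/(23+k) > 0.84 and solve: k > (0.84·23 − 2)/(1 − 0.84) = 108.250.
The smallest integer exceeding 108.250 is 109, and checking k=109: (111)/(132) = 0.8409 > 0.84.

k = 109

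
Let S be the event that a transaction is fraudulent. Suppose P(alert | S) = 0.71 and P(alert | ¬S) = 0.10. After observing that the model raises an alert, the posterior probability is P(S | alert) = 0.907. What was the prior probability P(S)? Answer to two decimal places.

Bayes' rule in odds form gives O(S|E) = O(S)·[P(E|S)/P(E|¬S)], hence O(S) = O(S|E)/LR.
Posterior odds = 0.907/(1−0.907) = 9.7527. LR = 0.71/0.10 = 7.1000.
Prior odds = 9.7527/7.1000 = 1.3736, so P(S) = 1.3736/(1+1.3736) ≈ 0.58.

P(S) = 0.58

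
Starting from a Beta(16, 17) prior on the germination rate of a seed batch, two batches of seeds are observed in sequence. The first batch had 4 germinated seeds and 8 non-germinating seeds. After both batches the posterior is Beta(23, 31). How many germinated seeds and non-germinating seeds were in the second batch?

3 germinated seeds and 6 non-germinating seeds

Because Beta–binomial updating is additive in the counts, the combined data contributed (α_post−α_prior, β_post−β_prior) successes and failures.
Total across both batches: 23−16=7 germinated seeds, 31−17=14 non-germinating seeds.
Subtract the first batch: 7−4=3 germinated seeds and 14−8=6 non-germinating seeds.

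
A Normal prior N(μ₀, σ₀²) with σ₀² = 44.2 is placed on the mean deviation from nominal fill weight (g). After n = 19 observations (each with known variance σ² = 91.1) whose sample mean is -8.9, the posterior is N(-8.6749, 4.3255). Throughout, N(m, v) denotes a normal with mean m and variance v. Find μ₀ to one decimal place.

The posterior mean is a precision-weighted average: μ_n = (τ₀μ₀ + τ_data·x̄)/(τ₀+τ_data), with τ₀=1/σ₀² and τ_data=n/σ².
Here τ₀ = 1/44.2 = 0.022624 and τ_data = 19/91.1 = 0.208562, so τ_n = 0.231186.
Rearranging for μ₀: μ₀ = (μ_n·τ_n − τ_data·x̄)/τ₀ = (-8.6749·0.231186 − 0.208562·-8.9) / 0.022624 = -0.149314/0.022624 ≈ -6.6.

μ₀ = -6.6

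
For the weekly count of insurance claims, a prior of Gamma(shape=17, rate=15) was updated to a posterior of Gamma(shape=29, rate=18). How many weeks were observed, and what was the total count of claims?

n = 3 weeks with total 12 claims

A Gamma(α, β) prior (rate parametrization) on a Poisson rate with n observations summing to S gives posterior Gamma(α+S, β+n).
Matching: Σxᵢ = 29 − 17 = 12 and n = 18 − 15 = 3.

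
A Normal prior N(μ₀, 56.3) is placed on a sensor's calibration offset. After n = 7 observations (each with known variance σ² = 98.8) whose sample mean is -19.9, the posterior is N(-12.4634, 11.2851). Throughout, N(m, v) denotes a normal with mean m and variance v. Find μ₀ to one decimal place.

The posterior mean is a precision-weighted average: μ_n = (τ₀μ₀ + τ_data·x̄)/(τ₀+τ_data), with τ₀=1/σ₀² and τ_data=n/σ².
Here τ₀ = 1/56.3 = 0.017762 and τ_data = 7/98.8 = 0.070850, so τ_n = 0.088612.
Rearranging for μ₀: μ₀ = (μ_n·τ_n − τ_data·x̄)/τ₀ = (-12.4634·0.088612 − 0.070850·-19.9) / 0.017762 = 0.305508/0.017762 ≈ 17.2.

μ₀ = 17.2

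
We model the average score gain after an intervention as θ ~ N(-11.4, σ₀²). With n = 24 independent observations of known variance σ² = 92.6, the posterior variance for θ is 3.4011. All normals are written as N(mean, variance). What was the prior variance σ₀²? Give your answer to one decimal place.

σ₀² = 28.7

Posterior precision equals prior precision plus data precision: 1/σ_n² = 1/σ₀² + n/σ².
So 1/σ₀² = 1/3.4011 − 24/92.6 = 0.294023 − 0.259179 = 0.034844.
Hence σ₀² = 1/0.034844 ≈ 28.7.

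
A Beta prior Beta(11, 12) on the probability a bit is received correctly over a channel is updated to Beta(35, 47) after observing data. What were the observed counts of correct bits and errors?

24 correct bits and 35 errors

Under Beta–binomial conjugacy the posterior parameters are (a+s, b+f).
So s = 35 − 11 = 24 and f = 47 − 12 = 35.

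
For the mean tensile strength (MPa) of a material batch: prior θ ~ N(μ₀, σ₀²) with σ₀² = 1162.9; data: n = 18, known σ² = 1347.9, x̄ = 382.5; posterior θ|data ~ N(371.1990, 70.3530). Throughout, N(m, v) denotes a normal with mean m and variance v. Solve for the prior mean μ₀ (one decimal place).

With known observation variance, the Normal–Normal posterior has precision τ_n = τ₀ + n/σ² and mean μ_n = (τ₀μ₀ + (n/σ²)x̄)/τ_n.
Here τ₀ = 1/1162.9 = 0.000860 and τ_data = 18/1347.9 = 0.013354, so τ_n = 0.014214.
Rearranging for μ₀: μ₀ = (μ_n·τ_n − τ_data·x̄)/τ₀ = (371.1990·0.014214 − 0.013354·382.5) / 0.000860 = 0.168318/0.000860 ≈ 195.7.

μ₀ = 195.7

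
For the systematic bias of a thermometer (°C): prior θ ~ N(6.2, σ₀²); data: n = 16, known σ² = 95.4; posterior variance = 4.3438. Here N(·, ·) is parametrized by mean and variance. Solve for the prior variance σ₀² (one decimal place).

For the Normal–Normal model with known σ², precisions add: τ_n = τ₀ + n/σ².
So 1/σ₀² = 1/4.3438 − 16/95.4 = 0.230213 − 0.167715 = 0.062498.
Hence σ₀² = 1/0.062498 ≈ 16.0.

σ₀² = 16.0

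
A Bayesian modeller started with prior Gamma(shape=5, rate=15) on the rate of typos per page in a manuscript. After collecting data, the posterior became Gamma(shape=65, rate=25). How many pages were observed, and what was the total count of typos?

n = 10 pages with total 60 typos

Gamma–Poisson conjugacy: posterior shape = α + Σxᵢ, posterior rate = β + n.
Matching: Σxᵢ = 65 − 5 = 60 and n = 25 − 15 = 10.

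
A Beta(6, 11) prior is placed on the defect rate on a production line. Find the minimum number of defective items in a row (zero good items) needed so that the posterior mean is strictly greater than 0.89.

After k defective items and 0 good items the posterior is Beta(6+k, 11), with mean (6+k)/(6+11+k).
Set (6+k)/(17+k) > 0.89 and solve: k > (0.89·17 − 6)/(1 − 0.89) = 83.000.
The smallest integer exceeding 83.000 is 84.

k = 84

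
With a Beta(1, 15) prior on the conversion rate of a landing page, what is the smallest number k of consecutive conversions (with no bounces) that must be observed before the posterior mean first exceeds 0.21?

k = 3

After k conversions and 0 bounces the posterior is Beta(1+k, 15), with mean (1+k)/(1+15+k).
Set (1+k)/(16+k) > 0.21 and solve: k > (0.21·16 − 1)/(1 − 0.21) = 2.987.
The smallest integer exceeding 2.987 is 3.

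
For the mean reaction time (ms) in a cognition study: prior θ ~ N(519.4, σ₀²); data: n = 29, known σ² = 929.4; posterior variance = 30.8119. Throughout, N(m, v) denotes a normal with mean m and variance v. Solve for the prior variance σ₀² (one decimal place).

σ₀² = 798.7

For the Normal–Normal model with known σ², precisions add: τ_n = τ₀ + n/σ².
So 1/σ₀² = 1/30.8119 − 29/929.4 = 0.032455 − 0.031203 = 0.001252.
Hence σ₀² = 1/0.001252 ≈ 798.7.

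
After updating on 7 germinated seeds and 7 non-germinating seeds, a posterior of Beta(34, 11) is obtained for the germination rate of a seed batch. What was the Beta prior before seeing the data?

Beta(27, 4)

A Beta(α, β) prior with s successes and f failures in binomial data gives a Beta(α+s, β+f) posterior.
Subtract the data counts: 34−7=27, 11−7=4.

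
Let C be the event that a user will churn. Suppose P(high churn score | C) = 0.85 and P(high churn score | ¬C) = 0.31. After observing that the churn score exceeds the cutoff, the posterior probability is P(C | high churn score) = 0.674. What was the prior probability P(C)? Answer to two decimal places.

In odds form, posterior odds = prior odds × likelihood ratio, so prior odds = posterior odds ÷ LR.
Posterior odds = 0.674/(1−0.674) = 2.0675. LR = 0.85/0.31 = 2.7419.
Prior odds = 2.0675/2.7419 = 0.7540, so P(C) = 0.7540/(1+0.7540) ≈ 0.43.

P(C) = 0.43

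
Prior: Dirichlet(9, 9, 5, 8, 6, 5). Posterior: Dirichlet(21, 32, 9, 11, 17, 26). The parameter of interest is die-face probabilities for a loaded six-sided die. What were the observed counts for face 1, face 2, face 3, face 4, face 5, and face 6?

For a Dirichlet(α) prior with multinomial counts c, the posterior is Dirichlet(α + c) componentwise.
Counts are posterior − prior componentwise: 21−9=12, 32−9=23, 9−5=4, 11−8=3, 17−6=11, 26−5=21.

counts (12, 23, 4, 3, 11, 21)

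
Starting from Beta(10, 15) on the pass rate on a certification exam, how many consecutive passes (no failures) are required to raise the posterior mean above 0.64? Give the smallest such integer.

k = 17

After k passes and 0 failures the posterior is Beta(10+k, 15), with mean (10+k)/(10+15+k).
Set (10+k)/(25+k) > 0.64 and solve: k > (0.64·25 − 10)/(1 − 0.64) = 16.667.
The smallest integer exceeding 16.667 is 17.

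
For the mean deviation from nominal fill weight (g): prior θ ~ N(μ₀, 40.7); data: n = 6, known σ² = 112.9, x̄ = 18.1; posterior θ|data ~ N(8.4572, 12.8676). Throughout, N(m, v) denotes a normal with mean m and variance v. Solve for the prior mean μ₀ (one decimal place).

μ₀ = -12.4

The posterior mean is a precision-weighted average: μ_n = (τ₀μ₀ + τ_data·x̄)/(τ₀+τ_data), with τ₀=1/σ₀² and τ_data=n/σ².
Here τ₀ = 1/40.7 = 0.024570 and τ_data = 6/112.9 = 0.053144, so τ_n = 0.077714.
Rearranging for μ₀: μ₀ = (μ_n·τ_n − τ_data·x̄)/τ₀ = (8.4572·0.077714 − 0.053144·18.1) / 0.024570 = -0.304664/0.024570 ≈ -12.4.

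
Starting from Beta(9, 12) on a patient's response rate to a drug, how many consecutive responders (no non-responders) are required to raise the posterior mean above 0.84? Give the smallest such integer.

After k responders and 0 non-responders the posterior is Beta(9+k, 12), with mean (9+k)/(9+12+k).
Set (9+k)/(21+k) > 0.84 and solve: k > (0.84·21 − 9)/(1 − 0.84) = 54.000.
The smallest integer exceeding 54.000 is 55.

k = 55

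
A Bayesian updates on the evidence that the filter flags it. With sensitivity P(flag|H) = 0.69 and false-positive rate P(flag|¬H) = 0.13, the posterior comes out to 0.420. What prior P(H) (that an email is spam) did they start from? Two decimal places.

In odds form, posterior odds = prior odds × likelihood ratio, so prior odds = posterior odds ÷ LR.
Posterior odds = 0.420/(1−0.420) = 0.7241. LR = 0.69/0.13 = 5.3077.
Prior odds = 0.7241/5.3077 = 0.1364, so P(H) = 0.1364/(1+0.1364) ≈ 0.12.

P(H) = 0.12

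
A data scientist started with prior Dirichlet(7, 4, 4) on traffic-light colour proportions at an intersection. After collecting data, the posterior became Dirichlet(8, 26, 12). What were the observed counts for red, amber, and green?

counts (1, 22, 8)

For a Dirichlet(α) prior with multinomial counts c, the posterior is Dirichlet(α + c) componentwise.
Counts are posterior − prior componentwise: 8−7=1, 26−4=22, 12−4=8.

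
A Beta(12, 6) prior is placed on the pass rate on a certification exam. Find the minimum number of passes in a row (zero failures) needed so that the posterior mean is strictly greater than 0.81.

k = 14

After k passes and 0 failures the posterior is Beta(12+k, 6), with mean (12+k)/(12+6+k).
Set (12+k)/(18+k) > 0.81 and solve: k > (0.81·18 − 12)/(1 − 0.81) = 13.579.
The smallest integer exceeding 13.579 is 14, and checking k=14: (26)/(32) = 0.8125 > 0.81.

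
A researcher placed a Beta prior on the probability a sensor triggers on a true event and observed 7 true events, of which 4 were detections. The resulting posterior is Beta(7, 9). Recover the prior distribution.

A Beta(a, b) prior with s successes and f failures in binomial data gives a Beta(a+s, b+f) posterior.
Subtract the data counts: 7−4=3, 9−3=6.

Beta(3, 6)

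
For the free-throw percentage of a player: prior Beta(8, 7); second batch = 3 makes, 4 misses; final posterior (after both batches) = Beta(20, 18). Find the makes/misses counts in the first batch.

Sequential conjugate updates are equivalent to a single update on the pooled data, so total successes = posterior α − prior α and total failures = posterior β − prior β.
Total across both batches: 20−8=12 makes, 18−7=11 misses.
Subtract the second batch: 12−3=9 makes and 11−4=7 misses.

9 makes and 7 misses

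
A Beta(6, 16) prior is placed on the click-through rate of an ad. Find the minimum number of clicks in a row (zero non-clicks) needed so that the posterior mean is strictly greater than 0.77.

k = 48

After k clicks and 0 non-clicks the posterior is Beta(6+k, 16), with mean (6+k)/(6+16+k).
Set (6+k)/(22+k) > 0.77 and solve: k > (0.77·22 − 6)/(1 − 0.77) = 47.565.
The smallest integer exceeding 47.565 is 48.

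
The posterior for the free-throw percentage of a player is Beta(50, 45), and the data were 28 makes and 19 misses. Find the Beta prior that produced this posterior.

Beta(22, 26)

Under Beta–binomial conjugacy the posterior parameters are (α+s, β+f).
So α = 50 − 28 = 22 and β = 45 − 19 = 26.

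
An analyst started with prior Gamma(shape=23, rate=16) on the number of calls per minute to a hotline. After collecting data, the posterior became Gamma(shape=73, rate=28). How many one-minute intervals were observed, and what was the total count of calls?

n = 12 one-minute intervals with total 50 calls

Gamma–Poisson conjugacy: posterior shape = α + Σxᵢ, posterior rate = β + n.
Matching: Σxᵢ = 73 − 23 = 50 and n = 28 − 16 = 12.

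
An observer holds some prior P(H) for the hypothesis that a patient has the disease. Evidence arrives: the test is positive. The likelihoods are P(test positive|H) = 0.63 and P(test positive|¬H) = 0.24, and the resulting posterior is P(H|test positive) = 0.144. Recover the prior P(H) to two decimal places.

Bayes' rule in odds form gives O(H|E) = O(H)·[P(E|H)/P(E|¬H)], hence O(H) = O(H|E)/LR.
Posterior odds = 0.144/(1−0.144) = 0.1682. LR = 0.63/0.24 = 2.6250.
Prior odds = 0.1682/2.6250 = 0.0641, so P(H) = 0.0641/(1+0.0641) ≈ 0.06.

P(H) = 0.06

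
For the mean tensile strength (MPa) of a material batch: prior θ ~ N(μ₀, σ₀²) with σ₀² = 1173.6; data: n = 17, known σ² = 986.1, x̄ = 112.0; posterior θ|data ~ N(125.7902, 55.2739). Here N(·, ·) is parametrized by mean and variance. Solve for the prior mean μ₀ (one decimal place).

μ₀ = 404.8

With known observation variance, the Normal–Normal posterior has precision τ_n = τ₀ + n/σ² and mean μ_n = (τ₀μ₀ + (n/σ²)x̄)/τ_n.
Here τ₀ = 1/1173.6 = 0.000852 and τ_data = 17/986.1 = 0.017240, so τ_n = 0.018092.
Rearranging for μ₀: μ₀ = (μ_n·τ_n − τ_data·x̄)/τ₀ = (125.7902·0.018092 − 0.017240·112.0) / 0.000852 = 0.344916/0.000852 ≈ 404.8.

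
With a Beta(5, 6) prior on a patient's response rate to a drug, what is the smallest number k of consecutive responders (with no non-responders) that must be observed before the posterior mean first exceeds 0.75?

After k responders and 0 non-responders the posterior is Beta(5+k, 6), with mean (5+k)/(5+6+k).
Set (5+k)/(11+k) > 0.75 and solve: k > (0.75·11 − 5)/(1 − 0.75) = 13.000.
The smallest integer exceeding 13.000 is 14, and checking k=14: (19)/(25) = 0.7600 > 0.75.

k = 14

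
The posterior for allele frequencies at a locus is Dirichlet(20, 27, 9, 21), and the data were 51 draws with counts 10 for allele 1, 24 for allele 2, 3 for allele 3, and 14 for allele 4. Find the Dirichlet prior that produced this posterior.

For a Dirichlet(α) prior with multinomial counts c, the posterior is Dirichlet(α + c) componentwise.
Subtract each count from the matching posterior parameter: 20−10=10, 27−24=3, 9−3=6, 21−14=7.

Dirichlet(10, 3, 6, 7)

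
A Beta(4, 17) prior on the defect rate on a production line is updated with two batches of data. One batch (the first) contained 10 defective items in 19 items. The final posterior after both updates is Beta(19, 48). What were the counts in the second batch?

Sequential conjugate updates are equivalent to a single update on the pooled data, so total successes = posterior α − prior α and total failures = posterior β − prior β.
Total across both batches: 19−4=15 defective items, 48−17=31 good items.
Subtract the first batch: 15−10=5 defective items and 31−9=22 good items.

5 defective items and 22 good items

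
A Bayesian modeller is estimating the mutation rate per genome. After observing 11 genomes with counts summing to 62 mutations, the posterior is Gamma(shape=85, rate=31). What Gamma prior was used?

Gamma–Poisson conjugacy: posterior shape = α + Σxᵢ, posterior rate = β + n.
So α = 85 − 62 = 23 and β = 31 − 11 = 20.

Gamma(shape=23, rate=20)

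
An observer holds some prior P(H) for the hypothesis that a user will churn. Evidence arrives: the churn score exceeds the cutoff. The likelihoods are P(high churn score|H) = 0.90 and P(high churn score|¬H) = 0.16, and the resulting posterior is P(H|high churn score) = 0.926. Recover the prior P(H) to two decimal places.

P(H) = 0.69

Bayes' rule in odds form gives O(H|E) = O(H)·[P(E|H)/P(E|¬H)], hence O(H) = O(H|E)/LR.
Posterior odds = 0.926/(1−0.926) = 12.5135. LR = 0.90/0.16 = 5.6250.
Prior odds = 12.5135/5.6250 = 2.2246, so P(H) = 2.2246/(1+2.2246) ≈ 0.69.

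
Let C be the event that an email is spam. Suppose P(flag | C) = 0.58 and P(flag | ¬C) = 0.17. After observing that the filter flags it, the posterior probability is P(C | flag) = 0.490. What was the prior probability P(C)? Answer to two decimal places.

In odds form, posterior odds = prior odds × likelihood ratio, so prior odds = posterior odds ÷ LR.
Posterior odds = 0.490/(1−0.490) = 0.9608. LR = 0.58/0.17 = 3.4118.
Prior odds = 0.9608/3.4118 = 0.2816, so P(C) = 0.2816/(1+0.2816) ≈ 0.22.

P(C) = 0.22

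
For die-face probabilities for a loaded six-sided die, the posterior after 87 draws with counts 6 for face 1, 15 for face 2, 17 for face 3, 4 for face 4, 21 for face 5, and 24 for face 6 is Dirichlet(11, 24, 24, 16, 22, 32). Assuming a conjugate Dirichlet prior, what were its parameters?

Dirichlet(5, 9, 7, 12, 1, 8)

For a Dirichlet(α) prior with multinomial counts c, the posterior is Dirichlet(α + c) componentwise.
Subtract each count from the matching posterior parameter: 11−6=5, 24−15=9, 24−17=7, 16−4=12, 22−21=1, 32−24=8.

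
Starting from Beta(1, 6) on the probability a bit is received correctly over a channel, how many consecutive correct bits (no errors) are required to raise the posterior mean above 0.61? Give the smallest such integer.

k = 9

After k correct bits and 0 errors the posterior is Beta(1+k, 6), with mean (1+k)/(1+6+k).
Set (1+k)/(7+k) > 0.61 and solve: k > (0.61·7 − 1)/(1 − 0.61) = 8.385.
The smallest integer exceeding 8.385 is 9.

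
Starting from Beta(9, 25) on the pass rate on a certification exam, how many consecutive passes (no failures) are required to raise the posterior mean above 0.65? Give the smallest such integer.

After k passes and 0 failures the posterior is Beta(9+k, 25), with mean (9+k)/(9+25+k).
Set (9+k)/(34+k) > 0.65 and solve: k > (0.65·34 − 9)/(1 − 0.65) = 37.429.
The smallest integer exceeding 37.429 is 38.

k = 38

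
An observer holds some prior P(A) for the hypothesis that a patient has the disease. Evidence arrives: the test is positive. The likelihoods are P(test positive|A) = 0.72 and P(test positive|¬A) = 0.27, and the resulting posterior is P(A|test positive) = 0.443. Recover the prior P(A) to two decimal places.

Bayes' rule in odds form gives O(A|E) = O(A)·[P(E|A)/P(E|¬A)], hence O(A) = O(A|E)/LR.
Posterior odds = 0.443/(1−0.443) = 0.7953. LR = 0.72/0.27 = 2.6667.
Prior odds = 0.7953/2.6667 = 0.2982, so P(A) = 0.2982/(1+0.2982) ≈ 0.23.

P(A) = 0.23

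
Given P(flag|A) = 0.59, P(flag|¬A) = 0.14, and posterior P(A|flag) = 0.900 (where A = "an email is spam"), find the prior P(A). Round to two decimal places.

In odds form, posterior odds = prior odds × likelihood ratio, so prior odds = posterior odds ÷ LR.
Posterior odds = 0.900/(1−0.900) = 9.0000. LR = 0.59/0.14 = 4.2143.
Prior odds = 9.0000/4.2143 = 2.1356, so P(A) = 2.1356/(1+2.1356) ≈ 0.68.

P(A) = 0.68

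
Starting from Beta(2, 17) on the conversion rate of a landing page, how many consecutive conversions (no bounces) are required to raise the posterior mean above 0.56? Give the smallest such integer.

k = 20

After k conversions and 0 bounces the posterior is Beta(2+k, 17), with mean (2+k)/(2+17+k).
Set (2+k)/(19+k) > 0.56 and solve: k > (0.56·19 − 2)/(1 − 0.56) = 19.636.
The smallest integer exceeding 19.636 is 20, and checking k=20: (22)/(39) = 0.5641 > 0.56.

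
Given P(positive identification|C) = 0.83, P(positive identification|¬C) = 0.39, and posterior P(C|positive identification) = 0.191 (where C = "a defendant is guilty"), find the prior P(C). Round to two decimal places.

P(C) = 0.10

Bayes' rule in odds form gives O(C|E) = O(C)·[P(E|C)/P(E|¬C)], hence O(C) = O(C|E)/LR.
Posterior odds = 0.191/(1−0.191) = 0.2361. LR = 0.83/0.39 = 2.1282.
Prior odds = 0.2361/2.1282 = 0.1109, so P(C) = 0.1109/(1+0.1109) ≈ 0.10.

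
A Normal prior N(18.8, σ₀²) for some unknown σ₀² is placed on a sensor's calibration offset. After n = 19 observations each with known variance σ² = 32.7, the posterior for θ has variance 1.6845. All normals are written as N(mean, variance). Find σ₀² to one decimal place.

σ₀² = 79.3

Posterior precision equals prior precision plus data precision: 1/σ_n² = 1/σ₀² + n/σ².
So 1/σ₀² = 1/1.6845 − 19/32.7 = 0.593648 − 0.581040 = 0.012608.
Hence σ₀² = 1/0.012608 ≈ 79.3.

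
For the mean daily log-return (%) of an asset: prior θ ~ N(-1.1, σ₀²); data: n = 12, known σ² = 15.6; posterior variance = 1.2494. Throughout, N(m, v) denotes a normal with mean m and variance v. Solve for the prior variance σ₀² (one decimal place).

σ₀² = 32.1

Posterior precision equals prior precision plus data precision: 1/σ_n² = 1/σ₀² + n/σ².
So 1/σ₀² = 1/1.2494 − 12/15.6 = 0.800384 − 0.769231 = 0.031153.
Hence σ₀² = 1/0.031153 ≈ 32.1.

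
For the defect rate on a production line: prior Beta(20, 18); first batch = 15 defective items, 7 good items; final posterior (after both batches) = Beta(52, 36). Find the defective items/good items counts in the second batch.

Because Beta–binomial updating is additive in the counts, the combined data contributed (α_post−α_prior, β_post−β_prior) successes and failures.
Total across both batches: 52−20=32 defective items, 36−18=18 good items.
Subtract the first batch: 32−15=17 defective items and 18−7=11 good items.

17 defective items and 11 good items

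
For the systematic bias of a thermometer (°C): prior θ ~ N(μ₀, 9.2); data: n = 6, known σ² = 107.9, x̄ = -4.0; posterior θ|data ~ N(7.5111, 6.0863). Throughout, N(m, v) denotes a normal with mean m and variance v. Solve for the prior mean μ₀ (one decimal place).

With known observation variance, the Normal–Normal posterior has precision τ_n = τ₀ + n/σ² and mean μ_n = (τ₀μ₀ + (n/σ²)x̄)/τ_n.
Here τ₀ = 1/9.2 = 0.108696 and τ_data = 6/107.9 = 0.055607, so τ_n = 0.164303.
Rearranging for μ₀: μ₀ = (μ_n·τ_n − τ_data·x̄)/τ₀ = (7.5111·0.164303 − 0.055607·-4.0) / 0.108696 = 1.456524/0.108696 ≈ 13.4.

μ₀ = 13.4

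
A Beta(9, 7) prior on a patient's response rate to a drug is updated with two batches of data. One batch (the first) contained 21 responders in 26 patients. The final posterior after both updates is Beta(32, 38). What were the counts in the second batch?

Because Beta–binomial updating is additive in the counts, the combined data contributed (α_post−α_prior, β_post−β_prior) successes and failures.
Total across both batches: 32−9=23 responders, 38−7=31 non-responders.
Subtract the first batch: 23−21=2 responders and 31−5=26 non-responders.

2 responders and 26 non-responders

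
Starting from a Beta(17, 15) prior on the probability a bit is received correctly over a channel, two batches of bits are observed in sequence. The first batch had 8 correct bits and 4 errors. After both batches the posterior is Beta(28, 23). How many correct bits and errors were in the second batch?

3 correct bits and 4 errors

Sequential conjugate updates are equivalent to a single update on the pooled data, so total successes = posterior α − prior α and total failures = posterior β − prior β.
Total across both batches: 28−17=11 correct bits, 23−15=8 errors.
Subtract the first batch: 11−8=3 correct bits and 8−4=4 errors.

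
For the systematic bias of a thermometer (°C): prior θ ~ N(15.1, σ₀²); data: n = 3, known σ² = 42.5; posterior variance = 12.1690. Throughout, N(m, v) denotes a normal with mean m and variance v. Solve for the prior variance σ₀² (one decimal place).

For the Normal–Normal model with known σ², precisions add: τ_n = τ₀ + n/σ².
So 1/σ₀² = 1/12.1690 − 3/42.5 = 0.082176 − 0.070588 = 0.011588.
Hence σ₀² = 1/0.011588 ≈ 86.3.

σ₀² = 86.3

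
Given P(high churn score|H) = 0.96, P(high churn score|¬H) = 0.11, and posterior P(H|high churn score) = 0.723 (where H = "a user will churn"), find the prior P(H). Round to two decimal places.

Bayes' rule in odds form gives O(H|E) = O(H)·[P(E|H)/P(E|¬H)], hence O(H) = O(H|E)/LR.
Posterior odds = 0.723/(1−0.723) = 2.6101. LR = 0.96/0.11 = 8.7273.
Prior odds = 2.6101/8.7273 = 0.2991, so P(H) = 0.2991/(1+0.2991) ≈ 0.23.

P(H) = 0.23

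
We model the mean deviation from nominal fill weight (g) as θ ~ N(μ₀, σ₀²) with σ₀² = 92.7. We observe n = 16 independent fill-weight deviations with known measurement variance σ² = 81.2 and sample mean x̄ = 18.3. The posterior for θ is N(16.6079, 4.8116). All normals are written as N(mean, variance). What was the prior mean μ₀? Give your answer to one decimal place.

With known observation variance, the Normal–Normal posterior has precision τ_n = τ₀ + n/σ² and mean μ_n = (τ₀μ₀ + (n/σ²)x̄)/τ_n.
Here τ₀ = 1/92.7 = 0.010787 and τ_data = 16/81.2 = 0.197044, so τ_n = 0.207831.
Rearranging for μ₀: μ₀ = (μ_n·τ_n − τ_data·x̄)/τ₀ = (16.6079·0.207831 − 0.197044·18.3) / 0.010787 = -0.154269/0.010787 ≈ -14.3.

μ₀ = -14.3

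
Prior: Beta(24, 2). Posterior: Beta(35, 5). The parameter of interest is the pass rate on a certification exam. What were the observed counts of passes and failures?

11 passes and 3 failures

A Beta(a, b) prior with s successes and f failures in binomial data gives a Beta(a+s, b+f) posterior.
Match parameters: s=35−24=11, f=5−2=3.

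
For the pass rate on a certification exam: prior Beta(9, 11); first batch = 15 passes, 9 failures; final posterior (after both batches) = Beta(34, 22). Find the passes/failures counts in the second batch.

Sequential conjugate updates are equivalent to a single update on the pooled data, so total successes = posterior α − prior α and total failures = posterior β − prior β.
Total across both batches: 34−9=25 passes, 22−11=11 failures.
Subtract the first batch: 25−15=10 passes and 11−9=2 failures.

10 passes and 2 failures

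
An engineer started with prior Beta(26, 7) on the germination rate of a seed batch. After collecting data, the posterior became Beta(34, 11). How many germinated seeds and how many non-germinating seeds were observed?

A Beta(a, b) prior with s successes and f failures in binomial data gives a Beta(a+s, b+f) posterior.
So s = 34 − 26 = 8 and f = 11 − 7 = 4.

8 germinated seeds and 4 non-germinating seeds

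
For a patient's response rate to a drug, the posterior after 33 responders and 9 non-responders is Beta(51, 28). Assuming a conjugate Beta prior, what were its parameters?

A Beta(a, b) prior with s successes and f failures in binomial data gives a Beta(a+s, b+f) posterior.
So a = 51 − 33 = 18 and b = 28 − 9 = 19.

Beta(18, 19)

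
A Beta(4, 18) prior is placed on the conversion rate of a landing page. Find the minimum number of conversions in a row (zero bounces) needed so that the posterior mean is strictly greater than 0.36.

k = 7

After k conversions and 0 bounces the posterior is Beta(4+k, 18), with mean (4+k)/(4+18+k).
Set (4+k)/(22+k) > 0.36 and solve: k > (0.36·22 − 4)/(1 − 0.36) = 6.125.
The smallest integer exceeding 6.125 is 7.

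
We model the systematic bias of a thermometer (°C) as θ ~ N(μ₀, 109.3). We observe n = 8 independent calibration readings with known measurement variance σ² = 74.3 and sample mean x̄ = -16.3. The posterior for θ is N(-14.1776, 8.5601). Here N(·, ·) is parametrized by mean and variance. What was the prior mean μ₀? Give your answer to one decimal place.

The posterior mean is a precision-weighted average: μ_n = (τ₀μ₀ + τ_data·x̄)/(τ₀+τ_data), with τ₀=1/σ₀² and τ_data=n/σ².
Here τ₀ = 1/109.3 = 0.009149 and τ_data = 8/74.3 = 0.107672, so τ_n = 0.116821.
Rearranging for μ₀: μ₀ = (μ_n·τ_n − τ_data·x̄)/τ₀ = (-14.1776·0.116821 − 0.107672·-16.3) / 0.009149 = 0.098812/0.009149 ≈ 10.8.

μ₀ = 10.8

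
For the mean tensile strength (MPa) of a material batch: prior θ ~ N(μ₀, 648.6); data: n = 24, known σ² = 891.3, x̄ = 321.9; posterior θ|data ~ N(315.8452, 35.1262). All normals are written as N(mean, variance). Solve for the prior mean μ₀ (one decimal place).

The posterior mean is a precision-weighted average: μ_n = (τ₀μ₀ + τ_data·x̄)/(τ₀+τ_data), with τ₀=1/σ₀² and τ_data=n/σ².
Here τ₀ = 1/648.6 = 0.001542 and τ_data = 24/891.3 = 0.026927, so τ_n = 0.028469.
Rearranging for μ₀: μ₀ = (μ_n·τ_n − τ_data·x̄)/τ₀ = (315.8452·0.028469 − 0.026927·321.9) / 0.001542 = 0.323996/0.001542 ≈ 210.1.

μ₀ = 210.1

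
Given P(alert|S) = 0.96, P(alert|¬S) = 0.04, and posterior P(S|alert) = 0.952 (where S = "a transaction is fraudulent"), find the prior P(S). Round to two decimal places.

P(S) = 0.45

In odds form, posterior odds = prior odds × likelihood ratio, so prior odds = posterior odds ÷ LR.
Posterior odds = 0.952/(1−0.952) = 19.8333. LR = 0.96/0.04 = 24.0000.
Prior odds = 19.8333/24.0000 = 0.8264, so P(S) = 0.8264/(1+0.8264) ≈ 0.45.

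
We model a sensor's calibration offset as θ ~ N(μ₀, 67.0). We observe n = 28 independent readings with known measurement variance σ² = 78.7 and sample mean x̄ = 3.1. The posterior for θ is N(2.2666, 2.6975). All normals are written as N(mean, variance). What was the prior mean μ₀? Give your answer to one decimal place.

μ₀ = -17.6

The posterior mean is a precision-weighted average: μ_n = (τ₀μ₀ + τ_data·x̄)/(τ₀+τ_data), with τ₀=1/σ₀² and τ_data=n/σ².
Here τ₀ = 1/67.0 = 0.014925 and τ_data = 28/78.7 = 0.355781, so τ_n = 0.370706.
Rearranging for μ₀: μ₀ = (μ_n·τ_n − τ_data·x̄)/τ₀ = (2.2666·0.370706 − 0.355781·3.1) / 0.014925 = -0.262679/0.014925 ≈ -17.6.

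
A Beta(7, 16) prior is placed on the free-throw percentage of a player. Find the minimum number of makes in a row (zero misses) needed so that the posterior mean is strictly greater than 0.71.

After k makes and 0 misses the posterior is Beta(7+k, 16), with mean (7+k)/(7+16+k).
Set (7+k)/(23+k) > 0.71 and solve: k > (0.71·23 − 7)/(1 − 0.71) = 32.172.
The smallest integer exceeding 32.172 is 33.

k = 33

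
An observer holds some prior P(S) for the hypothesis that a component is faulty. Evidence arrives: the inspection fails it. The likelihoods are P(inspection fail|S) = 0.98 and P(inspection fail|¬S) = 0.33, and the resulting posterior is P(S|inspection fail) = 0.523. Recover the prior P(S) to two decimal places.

P(S) = 0.27

Bayes' rule in odds form gives O(S|E) = O(S)·[P(E|S)/P(E|¬S)], hence O(S) = O(S|E)/LR.
Posterior odds = 0.523/(1−0.523) = 1.0964. LR = 0.98/0.33 = 2.9697.
Prior odds = 1.0964/2.9697 = 0.3692, so P(S) = 0.3692/(1+0.3692) ≈ 0.27.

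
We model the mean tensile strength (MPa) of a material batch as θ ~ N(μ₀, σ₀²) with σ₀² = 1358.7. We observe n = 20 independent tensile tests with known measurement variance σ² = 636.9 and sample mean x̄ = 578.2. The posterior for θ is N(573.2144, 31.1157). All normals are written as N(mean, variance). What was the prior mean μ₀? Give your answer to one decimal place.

The posterior mean is a precision-weighted average: μ_n = (τ₀μ₀ + τ_data·x̄)/(τ₀+τ_data), with τ₀=1/σ₀² and τ_data=n/σ².
Here τ₀ = 1/1358.7 = 0.000736 and τ_data = 20/636.9 = 0.031402, so τ_n = 0.032138.
Rearranging for μ₀: μ₀ = (μ_n·τ_n − τ_data·x̄)/τ₀ = (573.2144·0.032138 − 0.031402·578.2) / 0.000736 = 0.265328/0.000736 ≈ 360.5.

μ₀ = 360.5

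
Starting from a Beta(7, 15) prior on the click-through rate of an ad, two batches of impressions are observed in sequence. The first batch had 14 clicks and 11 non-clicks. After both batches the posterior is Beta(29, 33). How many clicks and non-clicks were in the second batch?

Because Beta–binomial updating is additive in the counts, the combined data contributed (α_post−α_prior, β_post−β_prior) successes and failures.
Total across both batches: 29−7=22 clicks, 33−15=18 non-clicks.
Subtract the first batch: 22−14=8 clicks and 18−11=7 non-clicks.

8 clicks and 7 non-clicks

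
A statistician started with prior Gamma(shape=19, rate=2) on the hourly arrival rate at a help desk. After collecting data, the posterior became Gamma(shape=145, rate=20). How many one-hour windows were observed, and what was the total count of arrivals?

n = 18 one-hour windows with total 126 arrivals

A Gamma(α, β) prior (rate parametrization) on a Poisson rate with n observations summing to S gives posterior Gamma(α+S, β+n).
Matching: Σxᵢ = 145 − 19 = 126 and n = 20 − 2 = 18.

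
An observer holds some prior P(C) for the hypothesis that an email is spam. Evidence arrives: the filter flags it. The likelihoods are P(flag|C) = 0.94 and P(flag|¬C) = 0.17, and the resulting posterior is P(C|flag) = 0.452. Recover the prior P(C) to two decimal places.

P(C) = 0.13

Bayes' rule in odds form gives O(C|E) = O(C)·[P(E|C)/P(E|¬C)], hence O(C) = O(C|E)/LR.
Posterior odds = 0.452/(1−0.452) = 0.8248. LR = 0.94/0.17 = 5.5294.
Prior odds = 0.8248/5.5294 = 0.1492, so P(C) = 0.1492/(1+0.1492) ≈ 0.13.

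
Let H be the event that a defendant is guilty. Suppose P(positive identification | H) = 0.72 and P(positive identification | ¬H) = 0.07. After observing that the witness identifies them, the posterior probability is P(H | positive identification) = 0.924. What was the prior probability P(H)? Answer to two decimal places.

P(H) = 0.54

Bayes' rule in odds form gives O(H|E) = O(H)·[P(E|H)/P(E|¬H)], hence O(H) = O(H|E)/LR.
Posterior odds = 0.924/(1−0.924) = 12.1579. LR = 0.72/0.07 = 10.2857.
Prior odds = 12.1579/10.2857 = 1.1820, so P(H) = 1.1820/(1+1.1820) ≈ 0.54.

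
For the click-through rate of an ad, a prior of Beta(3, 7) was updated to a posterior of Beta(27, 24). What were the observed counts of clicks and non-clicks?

24 clicks and 17 non-clicks

A Beta(a, b) prior with s successes and f failures in binomial data gives a Beta(a+s, b+f) posterior.
So s = 27 − 3 = 24 and f = 24 − 7 = 17.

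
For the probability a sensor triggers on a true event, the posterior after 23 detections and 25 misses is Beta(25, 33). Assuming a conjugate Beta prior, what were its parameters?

Under Beta–binomial conjugacy the posterior parameters are (α+s, β+f).
Subtract the data counts: 25−23=2, 33−25=8.

Beta(2, 8)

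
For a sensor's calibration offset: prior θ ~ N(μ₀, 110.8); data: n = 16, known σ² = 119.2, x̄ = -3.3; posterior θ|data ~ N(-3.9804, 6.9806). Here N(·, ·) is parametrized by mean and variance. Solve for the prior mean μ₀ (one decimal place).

μ₀ = -14.1

The posterior mean is a precision-weighted average: μ_n = (τ₀μ₀ + τ_data·x̄)/(τ₀+τ_data), with τ₀=1/σ₀² and τ_data=n/σ².
Here τ₀ = 1/110.8 = 0.009025 and τ_data = 16/119.2 = 0.134228, so τ_n = 0.143253.
Rearranging for μ₀: μ₀ = (μ_n·τ_n − τ_data·x̄)/τ₀ = (-3.9804·0.143253 − 0.134228·-3.3) / 0.009025 = -0.127252/0.009025 ≈ -14.1.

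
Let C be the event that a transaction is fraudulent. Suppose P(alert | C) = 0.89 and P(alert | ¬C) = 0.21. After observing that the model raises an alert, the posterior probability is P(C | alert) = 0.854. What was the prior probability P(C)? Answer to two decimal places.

Bayes' rule in odds form gives O(C|E) = O(C)·[P(E|C)/P(E|¬C)], hence O(C) = O(C|E)/LR.
Posterior odds = 0.854/(1−0.854) = 5.8493. LR = 0.89/0.21 = 4.2381.
Prior odds = 5.8493/4.2381 = 1.3802, so P(C) = 1.3802/(1+1.3802) ≈ 0.58.

P(C) = 0.58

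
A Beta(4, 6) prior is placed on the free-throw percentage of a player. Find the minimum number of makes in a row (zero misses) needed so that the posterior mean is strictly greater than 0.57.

After k makes and 0 misses the posterior is Beta(4+k, 6), with mean (4+k)/(4+6+k).
Set (4+k)/(10+k) > 0.57 and solve: k > (0.57·10 − 4)/(1 − 0.57) = 3.953.
The smallest integer exceeding 3.953 is 4.

k = 4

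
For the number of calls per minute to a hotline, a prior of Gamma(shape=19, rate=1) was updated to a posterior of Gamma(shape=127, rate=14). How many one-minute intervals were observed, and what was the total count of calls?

A Gamma(α, β) prior (rate parametrization) on a Poisson rate with n observations summing to S gives posterior Gamma(α+S, β+n).
Matching: Σxᵢ = 127 − 19 = 108 and n = 14 − 1 = 13.

n = 13 one-minute intervals with total 108 calls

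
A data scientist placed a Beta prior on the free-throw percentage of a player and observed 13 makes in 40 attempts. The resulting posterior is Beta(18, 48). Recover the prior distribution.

A Beta(a, b) prior with s successes and f failures in binomial data gives a Beta(a+s, b+f) posterior.
Subtract the data counts: 18−13=5, 48−27=21.

Beta(5, 21)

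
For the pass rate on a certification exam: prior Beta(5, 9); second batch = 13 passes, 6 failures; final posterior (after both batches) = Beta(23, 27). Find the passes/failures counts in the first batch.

5 passes and 12 failures

Because Beta–binomial updating is additive in the counts, the combined data contributed (α_post−α_prior, β_post−β_prior) successes and failures.
Total across both batches: 23−5=18 passes, 27−9=18 failures.
Subtract the second batch: 18−13=5 passes and 18−6=12 failures.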